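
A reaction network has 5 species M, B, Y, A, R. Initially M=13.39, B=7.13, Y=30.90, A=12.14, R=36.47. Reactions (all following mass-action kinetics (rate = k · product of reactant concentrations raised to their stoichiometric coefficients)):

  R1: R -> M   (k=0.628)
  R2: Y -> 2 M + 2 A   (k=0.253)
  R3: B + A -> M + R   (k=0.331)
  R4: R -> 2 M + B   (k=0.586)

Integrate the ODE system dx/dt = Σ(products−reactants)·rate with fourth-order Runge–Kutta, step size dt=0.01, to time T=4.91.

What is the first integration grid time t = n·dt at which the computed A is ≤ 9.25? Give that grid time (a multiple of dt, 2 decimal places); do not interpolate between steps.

Threshold first reached at t = 0.40

RK4 with dt=0.01: 491 steps to T=4.91. Trajectory (selected grid times):
t=0.00: M=13.39 B=7.13 Y=30.90 A=12.14 R=36.47
t=0.39: M=51.04 B=6.01 Y=28.00 A=9.28 R=29.50
t=0.40: M=51.89 B=6.00 Y=27.93 A=9.24 R=29.33
t=0.55: M=64.18 B=5.84 Y=26.89 A=8.69 R=26.85
t=1.09: M=101.41 B=5.17 Y=23.45 A=7.60 R=19.70
t=1.64: M=130.77 B=4.28 Y=20.41 A=7.30 R=14.70
t=2.18: M=153.52 B=3.34 Y=17.80 A=7.50 R=11.27
t=2.73: M=172.05 B=2.47 Y=15.49 A=8.05 R=8.71
t=3.27: M=186.66 B=1.76 Y=13.51 A=8.85 R=6.81
t=3.82: M=198.61 B=1.21 Y=11.76 A=9.87 R=5.28
t=4.36: M=208.01 B=0.82 Y=10.25 A=11.01 R=4.09
t=4.91: M=215.64 B=0.55 Y=8.92 A=12.25 R=3.12
A(0.39)=9.283 > 9.25 but A(0.40)=9.241 ≤ 9.25, so the first grid time is t=0.40.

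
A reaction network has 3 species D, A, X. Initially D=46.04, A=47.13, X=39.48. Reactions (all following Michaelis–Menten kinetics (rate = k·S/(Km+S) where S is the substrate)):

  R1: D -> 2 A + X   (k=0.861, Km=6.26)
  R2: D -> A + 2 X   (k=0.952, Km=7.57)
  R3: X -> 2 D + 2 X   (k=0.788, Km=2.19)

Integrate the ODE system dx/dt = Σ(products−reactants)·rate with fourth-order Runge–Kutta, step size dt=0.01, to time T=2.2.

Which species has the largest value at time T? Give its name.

Dominant species at T: A

RK4 with dt=0.01: 220 steps to T=2.2. Trajectory (selected grid times):
t=0.00: D=46.04 A=47.13 X=39.48
t=0.24: D=46.02 A=47.69 X=40.23
t=0.49: D=46.00 A=48.27 X=41.02
t=0.73: D=45.98 A=48.83 X=41.77
t=0.98: D=45.96 A=49.42 X=42.56
t=1.22: D=45.94 A=49.98 X=43.31
t=1.47: D=45.93 A=50.56 X=44.10
t=1.71: D=45.91 A=51.12 X=44.85
t=1.96: D=45.89 A=51.70 X=45.64
t=2.20: D=45.87 A=52.26 X=46.39
At T=2.2: D=45.87 A=52.26 X=46.39; the largest is A.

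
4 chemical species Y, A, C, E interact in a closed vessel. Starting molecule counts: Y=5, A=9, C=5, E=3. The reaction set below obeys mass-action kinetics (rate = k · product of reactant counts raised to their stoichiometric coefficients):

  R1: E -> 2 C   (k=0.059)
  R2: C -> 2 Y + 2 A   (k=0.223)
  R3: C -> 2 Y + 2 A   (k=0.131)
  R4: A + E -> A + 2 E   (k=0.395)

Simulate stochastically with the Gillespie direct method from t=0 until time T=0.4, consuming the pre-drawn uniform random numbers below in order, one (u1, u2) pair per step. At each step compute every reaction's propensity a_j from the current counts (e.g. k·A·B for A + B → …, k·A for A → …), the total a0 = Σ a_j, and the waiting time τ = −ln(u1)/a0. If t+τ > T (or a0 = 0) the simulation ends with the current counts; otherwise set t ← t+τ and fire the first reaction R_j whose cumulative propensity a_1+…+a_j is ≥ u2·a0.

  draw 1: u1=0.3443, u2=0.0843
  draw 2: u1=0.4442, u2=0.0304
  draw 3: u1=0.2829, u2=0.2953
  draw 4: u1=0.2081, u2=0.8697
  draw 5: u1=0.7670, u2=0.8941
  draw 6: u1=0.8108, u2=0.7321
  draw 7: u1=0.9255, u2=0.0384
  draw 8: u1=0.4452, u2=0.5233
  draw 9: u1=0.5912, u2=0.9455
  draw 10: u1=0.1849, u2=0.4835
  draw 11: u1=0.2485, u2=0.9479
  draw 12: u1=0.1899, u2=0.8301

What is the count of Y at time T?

t=0.000: Y=5 A=9 C=5 E=3
Draw 1: a1=0.177, a2=1.115, a3=0.655, a4=10.665, a0=12.612; τ=−ln(0.3443)/12.612=0.085 → t=0.085; u2·a0=0.0843·12.612=1.063; a1=0.177 < 1.063 ≤ a1+a2=1.292 → R2 fires; Y=7 A=11 C=4 E=3
Draw 2: a1=0.177, a2=0.892, a3=0.524, a4=13.035, a0=14.628; τ=−ln(0.4442)/14.628=0.055 → t=0.140; u2·a0=0.0304·14.628=0.445; a1=0.177 < 0.445 ≤ a1+a2=1.069 → R2 fires; Y=9 A=13 C=3 E=3
Draw 3: a1=0.177, a2=0.669, a3=0.393, a4=15.405, a0=16.644; τ=−ln(0.2829)/16.644=0.076 → t=0.216; u2·a0=0.2953·16.644=4.915; a1+…+a3=1.239 < 4.915 ≤ a1+…+a4=16.644 → R4 fires; Y=9 A=13 C=3 E=4
Draw 4: a1=0.236, a2=0.669, a3=0.393, a4=20.540, a0=21.838; τ=−ln(0.2081)/21.838=0.072 → t=0.288; u2·a0=0.8697·21.838=18.993; a1+…+a3=1.298 < 18.993 ≤ a1+…+a4=21.838 → R4 fires; Y=9 A=13 C=3 E=5
Draw 5: a1=0.295, a2=0.669, a3=0.393, a4=25.675, a0=27.032; τ=−ln(0.7670)/27.032=0.010 → t=0.298; u2·a0=0.8941·27.032=24.169; a1+…+a3=1.357 < 24.169 ≤ a1+…+a4=27.032 → R4 fires; Y=9 A=13 C=3 E=6
Draw 6: a1=0.354, a2=0.669, a3=0.393, a4=30.810, a0=32.226; τ=−ln(0.8108)/32.226=0.007 → t=0.304; u2·a0=0.7321·32.226=23.593; a1+…+a3=1.416 < 23.593 ≤ a1+…+a4=32.226 → R4 fires; Y=9 A=13 C=3 E=7
Draw 7: a1=0.413, a2=0.669, a3=0.393, a4=35.945, a0=37.420; τ=−ln(0.9255)/37.420=0.002 → t=0.306; u2·a0=0.0384·37.420=1.437; a1+a2=1.082 < 1.437 ≤ a1+…+a3=1.475 → R3 fires; Y=11 A=15 C=2 E=7
Draw 8: a1=0.413, a2=0.446, a3=0.262, a4=41.475, a0=42.596; τ=−ln(0.4452)/42.596=0.019 → t=0.325; u2·a0=0.5233·42.596=22.290; a1+…+a3=1.121 < 22.290 ≤ a1+…+a4=42.596 → R4 fires; Y=11 A=15 C=2 E=8
Draw 9: a1=0.472, a2=0.446, a3=0.262, a4=47.400, a0=48.580; τ=−ln(0.5912)/48.580=0.011 → t=0.336; u2·a0=0.9455·48.580=45.932; a1+…+a3=1.180 < 45.932 ≤ a1+…+a4=48.580 → R4 fires; Y=11 A=15 C=2 E=9
Draw 10: a1=0.531, a2=0.446, a3=0.262, a4=53.325, a0=54.564; τ=−ln(0.1849)/54.564=0.031 → t=0.367; u2·a0=0.4835·54.564=26.382; a1+…+a3=1.239 < 26.382 ≤ a1+…+a4=54.564 → R4 fires; Y=11 A=15 C=2 E=10
Draw 11: a1=0.590, a2=0.446, a3=0.262, a4=59.250, a0=60.548; τ=−ln(0.2485)/60.548=0.023 → t=0.390; u2·a0=0.9479·60.548=57.393; a1+…+a3=1.298 < 57.393 ≤ a1+…+a4=60.548 → R4 fires; Y=11 A=15 C=2 E=11
Draw 12: a1=0.649, a2=0.446, a3=0.262, a4=65.175, a0=66.532; τ=−ln(0.1899)/66.532=0.025 → t=0.415 > T=0.4: stop.
Read off Y at T=0.4: 11

Y at T = 11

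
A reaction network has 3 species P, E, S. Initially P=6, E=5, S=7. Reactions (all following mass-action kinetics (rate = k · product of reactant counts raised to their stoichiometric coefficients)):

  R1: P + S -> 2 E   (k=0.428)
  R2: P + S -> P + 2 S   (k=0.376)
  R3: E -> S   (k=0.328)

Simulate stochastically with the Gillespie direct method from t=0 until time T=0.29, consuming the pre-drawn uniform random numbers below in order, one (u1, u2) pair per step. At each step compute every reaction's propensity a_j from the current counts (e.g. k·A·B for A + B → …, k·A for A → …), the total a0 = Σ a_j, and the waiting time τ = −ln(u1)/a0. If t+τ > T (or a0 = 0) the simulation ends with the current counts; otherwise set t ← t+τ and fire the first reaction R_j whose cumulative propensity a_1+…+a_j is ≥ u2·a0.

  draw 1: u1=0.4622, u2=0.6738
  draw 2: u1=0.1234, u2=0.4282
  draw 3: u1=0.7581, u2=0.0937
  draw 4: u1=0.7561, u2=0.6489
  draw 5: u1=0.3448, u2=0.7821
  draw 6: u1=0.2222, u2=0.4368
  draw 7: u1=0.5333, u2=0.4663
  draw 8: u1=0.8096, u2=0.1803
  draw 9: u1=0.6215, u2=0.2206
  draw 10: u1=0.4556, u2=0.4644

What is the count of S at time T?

S at T = 6

t=0.000: P=6 E=5 S=7
Draw 1: a1=17.976, a2=15.792, a3=1.640, a0=35.408; τ=−ln(0.4622)/35.408=0.022 → t=0.022; u2·a0=0.6738·35.408=23.858; a1=17.976 < 23.858 ≤ a1+a2=33.768 → R2 fires; P=6 E=5 S=8
Draw 2: a1=20.544, a2=18.048, a3=1.640, a0=40.232; τ=−ln(0.1234)/40.232=0.052 → t=0.074; u2·a0=0.4282·40.232=17.227 ≤ a1=20.544 → R1 fires; P=5 E=7 S=7
Draw 3: a1=14.980, a2=13.160, a3=2.296, a0=30.436; τ=−ln(0.7581)/30.436=0.009 → t=0.083; u2·a0=0.0937·30.436=2.852 ≤ a1=14.980 → R1 fires; P=4 E=9 S=6
Draw 4: a1=10.272, a2=9.024, a3=2.952, a0=22.248; τ=−ln(0.7561)/22.248=0.013 → t=0.095; u2·a0=0.6489·22.248=14.437; a1=10.272 < 14.437 ≤ a1+a2=19.296 → R2 fires; P=4 E=9 S=7
Draw 5: a1=11.984, a2=10.528, a3=2.952, a0=25.464; τ=−ln(0.3448)/25.464=0.042 → t=0.137; u2·a0=0.7821·25.464=19.915; a1=11.984 < 19.915 ≤ a1+a2=22.512 → R2 fires; P=4 E=9 S=8
Draw 6: a1=13.696, a2=12.032, a3=2.952, a0=28.680; τ=−ln(0.2222)/28.680=0.052 → t=0.190; u2·a0=0.4368·28.680=12.527 ≤ a1=13.696 → R1 fires; P=3 E=11 S=7
Draw 7: a1=8.988, a2=7.896, a3=3.608, a0=20.492; τ=−ln(0.5333)/20.492=0.031 → t=0.220; u2·a0=0.4663·20.492=9.555; a1=8.988 < 9.555 ≤ a1+a2=16.884 → R2 fires; P=3 E=11 S=8
Draw 8: a1=10.272, a2=9.024, a3=3.608, a0=22.904; τ=−ln(0.8096)/22.904=0.009 → t=0.230; u2·a0=0.1803·22.904=4.130 ≤ a1=10.272 → R1 fires; P=2 E=13 S=7
Draw 9: a1=5.992, a2=5.264, a3=4.264, a0=15.520; τ=−ln(0.6215)/15.520=0.031 → t=0.260; u2·a0=0.2206·15.520=3.424 ≤ a1=5.992 → R1 fires; P=1 E=15 S=6
Draw 10: a1=2.568, a2=2.256, a3=4.920, a0=9.744; τ=−ln(0.4556)/9.744=0.081 → t=0.341 > T=0.29: stop.
Read off S at T=0.29: 6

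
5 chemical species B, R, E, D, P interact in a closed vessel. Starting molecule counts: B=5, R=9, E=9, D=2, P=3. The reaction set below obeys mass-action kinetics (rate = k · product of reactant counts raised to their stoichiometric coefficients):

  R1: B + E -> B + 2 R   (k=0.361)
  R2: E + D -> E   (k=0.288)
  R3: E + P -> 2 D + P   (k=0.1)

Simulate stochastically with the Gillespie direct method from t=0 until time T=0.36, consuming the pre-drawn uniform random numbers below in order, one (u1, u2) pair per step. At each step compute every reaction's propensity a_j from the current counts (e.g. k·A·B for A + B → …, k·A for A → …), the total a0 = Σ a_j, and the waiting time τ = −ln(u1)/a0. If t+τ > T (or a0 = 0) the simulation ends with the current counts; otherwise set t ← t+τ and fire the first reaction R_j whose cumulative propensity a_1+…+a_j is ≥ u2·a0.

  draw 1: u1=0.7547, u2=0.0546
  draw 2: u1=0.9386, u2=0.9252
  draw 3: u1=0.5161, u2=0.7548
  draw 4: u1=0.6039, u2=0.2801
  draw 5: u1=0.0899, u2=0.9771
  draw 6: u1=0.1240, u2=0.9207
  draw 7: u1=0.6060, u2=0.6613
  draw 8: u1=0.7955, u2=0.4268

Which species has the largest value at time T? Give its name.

t=0.000: B=5 R=9 E=9 D=2 P=3
Draw 1: a1=16.245, a2=5.184, a3=2.700, a0=24.129; τ=−ln(0.7547)/24.129=0.012 → t=0.012; u2·a0=0.0546·24.129=1.317 ≤ a1=16.245 → R1 fires; B=5 R=11 E=8 D=2 P=3
Draw 2: a1=14.440, a2=4.608, a3=2.400, a0=21.448; τ=−ln(0.9386)/21.448=0.003 → t=0.015; u2·a0=0.9252·21.448=19.844; a1+a2=19.048 < 19.844 ≤ a1+…+a3=21.448 → R3 fires; B=5 R=11 E=7 D=4 P=3
Draw 3: a1=12.635, a2=8.064, a3=2.100, a0=22.799; τ=−ln(0.5161)/22.799=0.029 → t=0.044; u2·a0=0.7548·22.799=17.209; a1=12.635 < 17.209 ≤ a1+a2=20.699 → R2 fires; B=5 R=11 E=7 D=3 P=3
Draw 4: a1=12.635, a2=6.048, a3=2.100, a0=20.783; τ=−ln(0.6039)/20.783=0.024 → t=0.068; u2·a0=0.2801·20.783=5.821 ≤ a1=12.635 → R1 fires; B=5 R=13 E=6 D=3 P=3
Draw 5: a1=10.830, a2=5.184, a3=1.800, a0=17.814; τ=−ln(0.0899)/17.814=0.135 → t=0.203; u2·a0=0.9771·17.814=17.406; a1+a2=16.014 < 17.406 ≤ a1+…+a3=17.814 → R3 fires; B=5 R=13 E=5 D=5 P=3
Draw 6: a1=9.025, a2=7.200, a3=1.500, a0=17.725; τ=−ln(0.1240)/17.725=0.118 → t=0.321; u2·a0=0.9207·17.725=16.319; a1+a2=16.225 < 16.319 ≤ a1+…+a3=17.725 → R3 fires; B=5 R=13 E=4 D=7 P=3
Draw 7: a1=7.220, a2=8.064, a3=1.200, a0=16.484; τ=−ln(0.6060)/16.484=0.030 → t=0.351; u2·a0=0.6613·16.484=10.901; a1=7.220 < 10.901 ≤ a1+a2=15.284 → R2 fires; B=5 R=13 E=4 D=6 P=3
Draw 8: a1=7.220, a2=6.912, a3=1.200, a0=15.332; τ=−ln(0.7955)/15.332=0.015 → t=0.366 > T=0.36: stop.
At T=0.36: B=5 R=13 E=4 D=6 P=3; the largest is R.

Dominant species at T: R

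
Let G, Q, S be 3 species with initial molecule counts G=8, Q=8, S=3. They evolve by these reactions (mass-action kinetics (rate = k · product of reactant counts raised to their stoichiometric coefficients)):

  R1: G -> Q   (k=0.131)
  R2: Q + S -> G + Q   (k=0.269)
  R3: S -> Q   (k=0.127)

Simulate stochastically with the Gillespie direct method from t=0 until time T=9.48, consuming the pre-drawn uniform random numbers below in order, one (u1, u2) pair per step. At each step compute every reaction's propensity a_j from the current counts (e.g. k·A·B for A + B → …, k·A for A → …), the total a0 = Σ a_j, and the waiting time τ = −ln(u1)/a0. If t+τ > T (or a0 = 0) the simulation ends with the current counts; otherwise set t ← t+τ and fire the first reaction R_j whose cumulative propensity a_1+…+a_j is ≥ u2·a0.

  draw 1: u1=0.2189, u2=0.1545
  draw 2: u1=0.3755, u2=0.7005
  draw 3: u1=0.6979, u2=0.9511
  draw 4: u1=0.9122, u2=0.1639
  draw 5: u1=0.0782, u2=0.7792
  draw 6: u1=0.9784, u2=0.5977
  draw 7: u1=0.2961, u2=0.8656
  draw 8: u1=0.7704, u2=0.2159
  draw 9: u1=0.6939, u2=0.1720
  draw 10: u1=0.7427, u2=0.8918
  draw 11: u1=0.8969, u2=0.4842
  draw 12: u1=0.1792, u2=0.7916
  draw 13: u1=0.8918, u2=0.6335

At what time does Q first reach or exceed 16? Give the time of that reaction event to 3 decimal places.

t=0.000: G=8 Q=8 S=3
Draw 1: a1=1.048, a2=6.456, a3=0.381, a0=7.885; τ=−ln(0.2189)/7.885=0.193 → t=0.193; u2·a0=0.1545·7.885=1.218; a1=1.048 < 1.218 ≤ a1+a2=7.504 → R2 fires; G=9 Q=8 S=2
Draw 2: a1=1.179, a2=4.304, a3=0.254, a0=5.737; τ=−ln(0.3755)/5.737=0.171 → t=0.363; u2·a0=0.7005·5.737=4.019; a1=1.179 < 4.019 ≤ a1+a2=5.483 → R2 fires; G=10 Q=8 S=1
Draw 3: a1=1.310, a2=2.152, a3=0.127, a0=3.589; τ=−ln(0.6979)/3.589=0.100 → t=0.464; u2·a0=0.9511·3.589=3.413; a1=1.310 < 3.413 ≤ a1+a2=3.462 → R2 fires; G=11 Q=8 S=0
Draw 4: a1=1.441, a2=0.000, a3=0.000, a0=1.441; τ=−ln(0.9122)/1.441=0.064 → t=0.527; u2·a0=0.1639·1.441=0.236 ≤ a1=1.441 → R1 fires; G=10 Q=9 S=0
Draw 5: a1=1.310, a2=0.000, a3=0.000, a0=1.310; τ=−ln(0.0782)/1.310=1.945 → t=2.473; u2·a0=0.7792·1.310=1.021 ≤ a1=1.310 → R1 fires; G=9 Q=10 S=0
Draw 6: a1=1.179, a2=0.000, a3=0.000, a0=1.179; τ=−ln(0.9784)/1.179=0.019 → t=2.491; u2·a0=0.5977·1.179=0.705 ≤ a1=1.179 → R1 fires; G=8 Q=11 S=0
Draw 7: a1=1.048, a2=0.000, a3=0.000, a0=1.048; τ=−ln(0.2961)/1.048=1.161 → t=3.653; u2·a0=0.8656·1.048=0.907 ≤ a1=1.048 → R1 fires; G=7 Q=12 S=0
Draw 8: a1=0.917, a2=0.000, a3=0.000, a0=0.917; τ=−ln(0.7704)/0.917=0.284 → t=3.937; u2·a0=0.2159·0.917=0.198 ≤ a1=0.917 → R1 fires; G=6 Q=13 S=0
Draw 9: a1=0.786, a2=0.000, a3=0.000, a0=0.786; τ=−ln(0.6939)/0.786=0.465 → t=4.402; u2·a0=0.1720·0.786=0.135 ≤ a1=0.786 → R1 fires; G=5 Q=14 S=0
Draw 10: a1=0.655, a2=0.000, a3=0.000, a0=0.655; τ=−ln(0.7427)/0.655=0.454 → t=4.856; u2·a0=0.8918·0.655=0.584 ≤ a1=0.655 → R1 fires; G=4 Q=15 S=0
Draw 11: a1=0.524, a2=0.000, a3=0.000, a0=0.524; τ=−ln(0.8969)/0.524=0.208 → t=5.064; u2·a0=0.4842·0.524=0.254 ≤ a1=0.524 → R1 fires; G=3 Q=16 S=0
Draw 12: a1=0.393, a2=0.000, a3=0.000, a0=0.393; τ=−ln(0.1792)/0.393=4.375 → t=9.438; u2·a0=0.7916·0.393=0.311 ≤ a1=0.393 → R1 fires; G=2 Q=17 S=0
Draw 13: a1=0.262, a2=0.000, a3=0.000, a0=0.262; τ=−ln(0.8918)/0.262=0.437 → t=9.876 > T=9.48: stop.
Q first becomes ≥ 16 when it reaches 16 at the event at t=5.064.

Threshold first reached at t = 5.064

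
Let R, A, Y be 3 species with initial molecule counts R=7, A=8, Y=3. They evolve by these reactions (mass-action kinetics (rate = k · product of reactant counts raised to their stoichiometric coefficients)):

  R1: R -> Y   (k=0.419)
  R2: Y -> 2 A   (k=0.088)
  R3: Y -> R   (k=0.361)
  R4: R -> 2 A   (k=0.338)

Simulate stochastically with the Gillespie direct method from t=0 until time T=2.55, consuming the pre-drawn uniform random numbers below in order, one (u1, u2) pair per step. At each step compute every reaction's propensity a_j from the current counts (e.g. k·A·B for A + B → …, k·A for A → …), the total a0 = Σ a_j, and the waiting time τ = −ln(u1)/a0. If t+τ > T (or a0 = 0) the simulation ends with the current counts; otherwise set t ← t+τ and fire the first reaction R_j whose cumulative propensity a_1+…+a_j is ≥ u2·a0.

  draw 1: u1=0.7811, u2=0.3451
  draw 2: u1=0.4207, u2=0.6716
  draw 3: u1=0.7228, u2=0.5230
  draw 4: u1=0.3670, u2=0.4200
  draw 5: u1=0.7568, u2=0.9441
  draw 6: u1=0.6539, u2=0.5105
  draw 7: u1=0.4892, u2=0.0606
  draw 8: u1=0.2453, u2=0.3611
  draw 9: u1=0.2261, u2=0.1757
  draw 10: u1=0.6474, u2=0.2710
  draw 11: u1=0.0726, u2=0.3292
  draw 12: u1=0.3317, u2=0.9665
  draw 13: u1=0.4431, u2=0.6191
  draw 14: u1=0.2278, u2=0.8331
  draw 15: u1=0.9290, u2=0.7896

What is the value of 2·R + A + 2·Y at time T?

Check how each reaction changes W = 2·R + A + 2·Y (weight of products minus weight of reactants):
R1: R -> Y: (2·1) − (2·1) = 2 − 2 = 0
R2: Y -> 2 A: (1·2) − (2·1) = 2 − 2 = 0
R3: Y -> R: (2·1) − (2·1) = 2 − 2 = 0
R4: R -> 2 A: (1·2) − (2·1) = 2 − 2 = 0
Every reaction leaves W unchanged, so W is conserved and no simulation is needed: W(T) = W(0) = 2·7 + 8 + 2·3 = 28

Value at T = 28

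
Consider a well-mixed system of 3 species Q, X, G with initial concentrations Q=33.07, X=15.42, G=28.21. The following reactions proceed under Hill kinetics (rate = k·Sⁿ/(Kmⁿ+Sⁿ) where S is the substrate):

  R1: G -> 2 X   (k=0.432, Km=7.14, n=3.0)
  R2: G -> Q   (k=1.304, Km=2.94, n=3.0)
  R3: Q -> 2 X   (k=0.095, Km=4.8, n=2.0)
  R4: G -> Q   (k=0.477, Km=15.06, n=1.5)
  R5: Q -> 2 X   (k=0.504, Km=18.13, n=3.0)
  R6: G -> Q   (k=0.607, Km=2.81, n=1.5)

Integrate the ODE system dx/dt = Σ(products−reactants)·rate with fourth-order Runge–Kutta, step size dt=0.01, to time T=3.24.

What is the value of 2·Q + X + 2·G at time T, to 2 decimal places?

Value at T = 137.98

Check how each reaction changes W = 2·Q + X + 2·G (weight of products minus weight of reactants):
R1: G -> 2 X: (1·2) − (2·1) = 2 − 2 = 0
R2: G -> Q: (2·1) − (2·1) = 2 − 2 = 0
R3: Q -> 2 X: (1·2) − (2·1) = 2 − 2 = 0
R4: G -> Q: (2·1) − (2·1) = 2 − 2 = 0
R5: Q -> 2 X: (1·2) − (2·1) = 2 − 2 = 0
R6: G -> Q: (2·1) − (2·1) = 2 − 2 = 0
Every reaction leaves W unchanged, so W is conserved and no simulation is needed: W(T) = W(0) = 2·33.07 + 15.42 + 2·28.21 = 137.98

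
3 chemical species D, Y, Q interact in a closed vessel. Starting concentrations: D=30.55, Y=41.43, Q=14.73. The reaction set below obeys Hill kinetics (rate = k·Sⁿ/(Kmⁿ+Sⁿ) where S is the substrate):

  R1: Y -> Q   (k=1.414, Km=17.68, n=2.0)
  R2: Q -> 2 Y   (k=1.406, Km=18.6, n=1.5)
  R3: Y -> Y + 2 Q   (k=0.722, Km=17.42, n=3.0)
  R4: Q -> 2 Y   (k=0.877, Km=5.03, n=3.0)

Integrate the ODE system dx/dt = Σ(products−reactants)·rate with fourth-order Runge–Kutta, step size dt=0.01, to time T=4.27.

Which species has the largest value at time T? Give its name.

RK4 with dt=0.01: 427 steps to T=4.27. Trajectory (selected grid times):
t=0.00: D=30.55 Y=41.43 Q=14.73
t=0.47: D=30.55 Y=42.22 Q=15.25
t=0.95: D=30.55 Y=43.03 Q=15.78
t=1.42: D=30.55 Y=43.85 Q=16.30
t=1.90: D=30.55 Y=44.70 Q=16.82
t=2.37: D=30.55 Y=45.55 Q=17.32
t=2.85: D=30.55 Y=46.42 Q=17.84
t=3.32: D=30.55 Y=47.30 Q=18.34
t=3.80: D=30.55 Y=48.20 Q=18.85
t=4.27: D=30.55 Y=49.10 Q=19.34
At T=4.27: D=30.55 Y=49.10 Q=19.34; the largest is Y.

Dominant species at T: Y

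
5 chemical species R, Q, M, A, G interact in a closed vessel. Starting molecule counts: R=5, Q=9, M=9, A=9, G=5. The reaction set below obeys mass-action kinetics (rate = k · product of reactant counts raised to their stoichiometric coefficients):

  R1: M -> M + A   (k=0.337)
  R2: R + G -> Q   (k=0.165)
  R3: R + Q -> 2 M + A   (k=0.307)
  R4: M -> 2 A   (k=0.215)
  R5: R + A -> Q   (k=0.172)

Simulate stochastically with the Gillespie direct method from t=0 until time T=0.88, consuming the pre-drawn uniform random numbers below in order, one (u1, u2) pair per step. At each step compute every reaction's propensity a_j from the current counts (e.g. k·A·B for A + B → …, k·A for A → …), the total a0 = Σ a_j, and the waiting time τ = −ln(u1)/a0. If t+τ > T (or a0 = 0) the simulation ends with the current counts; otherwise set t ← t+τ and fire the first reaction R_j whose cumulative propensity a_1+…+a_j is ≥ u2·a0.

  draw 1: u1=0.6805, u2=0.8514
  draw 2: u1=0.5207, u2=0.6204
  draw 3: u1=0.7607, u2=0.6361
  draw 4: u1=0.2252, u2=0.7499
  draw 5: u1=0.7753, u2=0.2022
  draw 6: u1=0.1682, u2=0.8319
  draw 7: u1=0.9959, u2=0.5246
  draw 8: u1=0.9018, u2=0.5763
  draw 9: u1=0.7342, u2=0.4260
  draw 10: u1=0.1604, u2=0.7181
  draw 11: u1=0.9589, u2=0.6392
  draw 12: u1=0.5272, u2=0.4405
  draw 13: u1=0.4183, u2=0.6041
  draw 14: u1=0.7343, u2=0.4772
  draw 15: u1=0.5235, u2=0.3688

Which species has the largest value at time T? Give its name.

Dominant species at T: A

t=0.000: R=5 Q=9 M=9 A=9 G=5
Draw 1: a1=3.033, a2=4.125, a3=13.815, a4=1.935, a5=7.740, a0=30.648; τ=−ln(0.6805)/30.648=0.013 → t=0.013; u2·a0=0.8514·30.648=26.094; a1+…+a4=22.908 < 26.094 ≤ a1+…+a5=30.648 → R5 fires; R=4 Q=10 M=9 A=8 G=5
Draw 2: a1=3.033, a2=3.300, a3=12.280, a4=1.935, a5=5.504, a0=26.052; τ=−ln(0.5207)/26.052=0.025 → t=0.038; u2·a0=0.6204·26.052=16.163; a1+a2=6.333 < 16.163 ≤ a1+…+a3=18.613 → R3 fires; R=3 Q=9 M=11 A=9 G=5
Draw 3: a1=3.707, a2=2.475, a3=8.289, a4=2.365, a5=4.644, a0=21.480; τ=−ln(0.7607)/21.480=0.013 → t=0.050; u2·a0=0.6361·21.480=13.663; a1+a2=6.182 < 13.663 ≤ a1+…+a3=14.471 → R3 fires; R=2 Q=8 M=13 A=10 G=5
Draw 4: a1=4.381, a2=1.650, a3=4.912, a4=2.795, a5=3.440, a0=17.178; τ=−ln(0.2252)/17.178=0.087 → t=0.137; u2·a0=0.7499·17.178=12.882; a1+…+a3=10.943 < 12.882 ≤ a1+…+a4=13.738 → R4 fires; R=2 Q=8 M=12 A=12 G=5
Draw 5: a1=4.044, a2=1.650, a3=4.912, a4=2.580, a5=4.128, a0=17.314; τ=−ln(0.7753)/17.314=0.015 → t=0.152; u2·a0=0.2022·17.314=3.501 ≤ a1=4.044 → R1 fires; R=2 Q=8 M=12 A=13 G=5
Draw 6: a1=4.044, a2=1.650, a3=4.912, a4=2.580, a5=4.472, a0=17.658; τ=−ln(0.1682)/17.658=0.101 → t=0.253; u2·a0=0.8319·17.658=14.690; a1+…+a4=13.186 < 14.690 ≤ a1+…+a5=17.658 → R5 fires; R=1 Q=9 M=12 A=12 G=5
Draw 7: a1=4.044, a2=0.825, a3=2.763, a4=2.580, a5=2.064, a0=12.276; τ=−ln(0.9959)/12.276=0.000 → t=0.253; u2·a0=0.5246·12.276=6.440; a1+a2=4.869 < 6.440 ≤ a1+…+a3=7.632 → R3 fires; R=0 Q=8 M=14 A=13 G=5
Draw 8: a1=4.718, a2=0.000, a3=0.000, a4=3.010, a5=0.000, a0=7.728; τ=−ln(0.9018)/7.728=0.013 → t=0.266; u2·a0=0.5763·7.728=4.454 ≤ a1=4.718 → R1 fires; R=0 Q=8 M=14 A=14 G=5
Draw 9: a1=4.718, a2=0.000, a3=0.000, a4=3.010, a5=0.000, a0=7.728; τ=−ln(0.7342)/7.728=0.040 → t=0.306; u2·a0=0.4260·7.728=3.292 ≤ a1=4.718 → R1 fires; R=0 Q=8 M=14 A=15 G=5
Draw 10: a1=4.718, a2=0.000, a3=0.000, a4=3.010, a5=0.000, a0=7.728; τ=−ln(0.1604)/7.728=0.237 → t=0.543; u2·a0=0.7181·7.728=5.549; a1+…+a3=4.718 < 5.549 ≤ a1+…+a4=7.728 → R4 fires; R=0 Q=8 M=13 A=17 G=5
Draw 11: a1=4.381, a2=0.000, a3=0.000, a4=2.795, a5=0.000, a0=7.176; τ=−ln(0.9589)/7.176=0.006 → t=0.549; u2·a0=0.6392·7.176=4.587; a1+…+a3=4.381 < 4.587 ≤ a1+…+a4=7.176 → R4 fires; R=0 Q=8 M=12 A=19 G=5
Draw 12: a1=4.044, a2=0.000, a3=0.000, a4=2.580, a5=0.000, a0=6.624; τ=−ln(0.5272)/6.624=0.097 → t=0.646; u2·a0=0.4405·6.624=2.918 ≤ a1=4.044 → R1 fires; R=0 Q=8 M=12 A=20 G=5
Draw 13: a1=4.044, a2=0.000, a3=0.000, a4=2.580, a5=0.000, a0=6.624; τ=−ln(0.4183)/6.624=0.132 → t=0.777; u2·a0=0.6041·6.624=4.002 ≤ a1=4.044 → R1 fires; R=0 Q=8 M=12 A=21 G=5
Draw 14: a1=4.044, a2=0.000, a3=0.000, a4=2.580, a5=0.000, a0=6.624; τ=−ln(0.7343)/6.624=0.047 → t=0.824; u2·a0=0.4772·6.624=3.161 ≤ a1=4.044 → R1 fires; R=0 Q=8 M=12 A=22 G=5
Draw 15: a1=4.044, a2=0.000, a3=0.000, a4=2.580, a5=0.000, a0=6.624; τ=−ln(0.5235)/6.624=0.098 → t=0.922 > T=0.88: stop.
At T=0.88: R=0 Q=8 M=12 A=22 G=5; the largest is A.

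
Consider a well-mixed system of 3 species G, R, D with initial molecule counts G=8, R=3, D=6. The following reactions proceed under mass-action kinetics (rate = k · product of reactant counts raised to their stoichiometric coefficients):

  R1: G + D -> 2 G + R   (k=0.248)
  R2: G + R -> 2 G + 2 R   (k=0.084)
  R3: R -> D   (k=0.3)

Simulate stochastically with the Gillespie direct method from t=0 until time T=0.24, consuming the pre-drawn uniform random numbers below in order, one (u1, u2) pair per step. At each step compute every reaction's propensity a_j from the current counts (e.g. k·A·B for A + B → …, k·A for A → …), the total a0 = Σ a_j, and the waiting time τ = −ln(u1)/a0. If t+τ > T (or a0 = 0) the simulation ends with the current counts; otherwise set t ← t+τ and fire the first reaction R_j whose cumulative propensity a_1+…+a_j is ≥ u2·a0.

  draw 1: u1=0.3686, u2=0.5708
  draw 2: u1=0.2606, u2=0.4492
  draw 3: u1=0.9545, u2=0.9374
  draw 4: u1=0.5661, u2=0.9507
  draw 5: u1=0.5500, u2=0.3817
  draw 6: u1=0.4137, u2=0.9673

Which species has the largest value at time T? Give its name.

Dominant species at T: G

t=0.000: G=8 R=3 D=6
Draw 1: a1=11.904, a2=2.016, a3=0.900, a0=14.820; τ=−ln(0.3686)/14.820=0.067 → t=0.067; u2·a0=0.5708·14.820=8.459 ≤ a1=11.904 → R1 fires; G=9 R=4 D=5
Draw 2: a1=11.160, a2=3.024, a3=1.200, a0=15.384; τ=−ln(0.2606)/15.384=0.087 → t=0.155; u2·a0=0.4492·15.384=6.910 ≤ a1=11.160 → R1 fires; G=10 R=5 D=4
Draw 3: a1=9.920, a2=4.200, a3=1.500, a0=15.620; τ=−ln(0.9545)/15.620=0.003 → t=0.158; u2·a0=0.9374·15.620=14.642; a1+a2=14.120 < 14.642 ≤ a1+…+a3=15.620 → R3 fires; G=10 R=4 D=5
Draw 4: a1=12.400, a2=3.360, a3=1.200, a0=16.960; τ=−ln(0.5661)/16.960=0.034 → t=0.191; u2·a0=0.9507·16.960=16.124; a1+a2=15.760 < 16.124 ≤ a1+…+a3=16.960 → R3 fires; G=10 R=3 D=6
Draw 5: a1=14.880, a2=2.520, a3=0.900, a0=18.300; τ=−ln(0.5500)/18.300=0.033 → t=0.224; u2·a0=0.3817·18.300=6.985 ≤ a1=14.880 → R1 fires; G=11 R=4 D=5
Draw 6: a1=13.640, a2=3.696, a3=1.200, a0=18.536; τ=−ln(0.4137)/18.536=0.048 → t=0.272 > T=0.24: stop.
At T=0.24: G=11 R=4 D=5; the largest is G.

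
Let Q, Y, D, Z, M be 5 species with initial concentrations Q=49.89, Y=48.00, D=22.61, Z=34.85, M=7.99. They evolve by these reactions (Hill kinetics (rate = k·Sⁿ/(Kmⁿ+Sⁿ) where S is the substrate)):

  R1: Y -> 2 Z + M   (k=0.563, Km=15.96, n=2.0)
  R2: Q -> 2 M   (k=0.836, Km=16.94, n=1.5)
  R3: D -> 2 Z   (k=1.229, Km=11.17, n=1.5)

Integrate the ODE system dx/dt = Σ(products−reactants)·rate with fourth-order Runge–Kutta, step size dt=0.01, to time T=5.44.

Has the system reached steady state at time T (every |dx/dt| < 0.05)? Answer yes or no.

Steady state at T: no

RK4 with dt=0.01: 544 steps to T=5.44. Trajectory (selected grid times):
t=0.00: Q=49.89 Y=48.00 D=22.61 Z=34.85 M=7.99
t=0.60: Q=49.47 Y=47.70 D=22.07 Z=36.55 M=9.13
t=1.21: Q=49.05 Y=47.39 D=21.52 Z=38.26 M=10.29
t=1.81: Q=48.63 Y=47.08 D=20.98 Z=39.94 M=11.42
t=2.42: Q=48.21 Y=46.78 D=20.45 Z=41.63 M=12.58
t=3.02: Q=47.79 Y=46.47 D=19.92 Z=43.27 M=13.71
t=3.63: Q=47.37 Y=46.17 D=19.40 Z=44.94 M=14.86
t=4.23: Q=46.96 Y=45.87 D=18.89 Z=46.56 M=15.98
t=4.84: Q=46.54 Y=45.56 D=18.38 Z=48.20 M=17.13
t=5.44: Q=46.13 Y=45.26 D=17.88 Z=49.79 M=18.25
Rates at T: R1=0.5007, R2=0.6838, R3=0.8227
dx/dt at T (Σ net stoichiometry × rate): Q=-0.6838, Y=-0.5007, D=-0.8227, Z=+2.6469, M=+1.8684
Largest |dx/dt| is |+2.6469| (Z) ≥ 0.05 → not steady.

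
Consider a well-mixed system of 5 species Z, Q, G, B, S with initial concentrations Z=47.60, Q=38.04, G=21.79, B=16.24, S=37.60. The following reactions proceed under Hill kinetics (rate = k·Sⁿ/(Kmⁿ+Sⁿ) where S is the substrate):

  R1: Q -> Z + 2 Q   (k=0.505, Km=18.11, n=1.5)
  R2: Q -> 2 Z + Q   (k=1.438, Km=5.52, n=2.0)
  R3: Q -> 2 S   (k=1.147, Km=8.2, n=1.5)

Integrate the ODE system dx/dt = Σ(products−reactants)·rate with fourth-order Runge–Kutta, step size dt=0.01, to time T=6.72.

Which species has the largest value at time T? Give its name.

Dominant species at T: Z

RK4 with dt=0.01: 672 steps to T=6.72. Trajectory (selected grid times):
t=0.00: Z=47.60 Q=38.04 G=21.79 B=16.24 S=37.60
t=0.75: Z=50.00 Q=37.54 G=21.79 B=16.24 S=39.16
t=1.49: Z=52.36 Q=37.05 G=21.79 B=16.24 S=40.70
t=2.24: Z=54.75 Q=36.56 G=21.79 B=16.24 S=42.26
t=2.99: Z=57.14 Q=36.06 G=21.79 B=16.24 S=43.81
t=3.73: Z=59.49 Q=35.57 G=21.79 B=16.24 S=45.34
t=4.48: Z=61.87 Q=35.07 G=21.79 B=16.24 S=46.89
t=5.23: Z=64.25 Q=34.58 G=21.79 B=16.24 S=48.43
t=5.97: Z=66.60 Q=34.09 G=21.79 B=16.24 S=49.95
t=6.72: Z=68.97 Q=33.59 G=21.79 B=16.24 S=51.49
At T=6.72: Z=68.97 Q=33.59 G=21.79 B=16.24 S=51.49; the largest is Z.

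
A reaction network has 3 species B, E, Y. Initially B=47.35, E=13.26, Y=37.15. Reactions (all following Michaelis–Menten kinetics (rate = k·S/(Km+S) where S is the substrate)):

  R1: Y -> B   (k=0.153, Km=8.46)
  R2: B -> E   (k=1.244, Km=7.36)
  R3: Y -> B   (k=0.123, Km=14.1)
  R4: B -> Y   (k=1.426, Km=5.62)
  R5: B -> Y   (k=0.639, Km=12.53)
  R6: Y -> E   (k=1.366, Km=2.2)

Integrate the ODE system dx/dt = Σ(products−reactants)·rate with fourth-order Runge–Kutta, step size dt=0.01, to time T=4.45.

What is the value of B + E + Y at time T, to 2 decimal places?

Value at T = 97.76

Check how each reaction changes W = B + E + Y (weight of products minus weight of reactants):
R1: Y -> B: (1·1) − (1·1) = 1 − 1 = 0
R2: B -> E: (1·1) − (1·1) = 1 − 1 = 0
R3: Y -> B: (1·1) − (1·1) = 1 − 1 = 0
R4: B -> Y: (1·1) − (1·1) = 1 − 1 = 0
R5: B -> Y: (1·1) − (1·1) = 1 − 1 = 0
R6: Y -> E: (1·1) − (1·1) = 1 − 1 = 0
Every reaction leaves W unchanged, so W is conserved and no simulation is needed: W(T) = W(0) = 47.35 + 13.26 + 37.15 = 97.76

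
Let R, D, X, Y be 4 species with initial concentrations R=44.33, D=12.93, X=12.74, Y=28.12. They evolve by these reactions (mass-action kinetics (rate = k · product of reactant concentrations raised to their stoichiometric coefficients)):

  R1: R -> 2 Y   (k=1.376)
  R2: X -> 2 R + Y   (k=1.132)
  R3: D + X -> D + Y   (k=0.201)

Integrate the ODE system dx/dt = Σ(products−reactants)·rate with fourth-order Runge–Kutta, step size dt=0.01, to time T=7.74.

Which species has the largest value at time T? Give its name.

Dominant species at T: Y

RK4 with dt=0.01: 774 steps to T=7.74. Trajectory (selected grid times):
t=0.00: R=44.33 D=12.93 X=12.74 Y=28.12
t=0.86: R=16.83 D=12.93 X=0.51 Y=110.18
t=1.72: R=5.29 D=12.93 X=0.02 Y=134.36
t=2.58: R=1.62 D=12.93 X=0.00 Y=141.73
t=3.44: R=0.50 D=12.93 X=0.00 Y=143.99
t=4.30: R=0.15 D=12.93 X=0.00 Y=144.68
t=5.16: R=0.05 D=12.93 X=0.00 Y=144.89
t=6.02: R=0.01 D=12.93 X=0.00 Y=144.95
t=6.88: R=0.00 D=12.93 X=0.00 Y=144.97
t=7.74: R=0.00 D=12.93 X=0.00 Y=144.98
At T=7.74: R=0.00 D=12.93 X=0.00 Y=144.98; the largest is Y.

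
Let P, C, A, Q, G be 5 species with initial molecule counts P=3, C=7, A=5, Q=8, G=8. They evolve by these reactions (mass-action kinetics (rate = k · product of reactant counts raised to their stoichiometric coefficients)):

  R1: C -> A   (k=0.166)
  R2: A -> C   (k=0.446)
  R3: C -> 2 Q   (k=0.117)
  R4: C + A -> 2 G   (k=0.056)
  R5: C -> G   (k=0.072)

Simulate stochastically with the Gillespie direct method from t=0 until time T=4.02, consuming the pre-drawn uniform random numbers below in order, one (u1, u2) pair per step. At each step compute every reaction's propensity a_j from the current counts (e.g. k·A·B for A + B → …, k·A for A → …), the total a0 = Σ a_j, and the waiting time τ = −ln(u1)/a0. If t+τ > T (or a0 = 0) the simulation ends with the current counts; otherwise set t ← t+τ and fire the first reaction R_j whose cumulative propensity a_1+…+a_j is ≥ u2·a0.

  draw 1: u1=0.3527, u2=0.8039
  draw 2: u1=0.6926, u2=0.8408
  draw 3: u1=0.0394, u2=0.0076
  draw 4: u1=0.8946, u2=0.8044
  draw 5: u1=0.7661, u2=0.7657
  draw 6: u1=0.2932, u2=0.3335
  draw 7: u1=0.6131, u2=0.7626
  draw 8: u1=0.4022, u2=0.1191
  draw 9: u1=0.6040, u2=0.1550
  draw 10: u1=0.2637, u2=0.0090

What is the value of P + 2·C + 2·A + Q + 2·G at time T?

Value at T = 51

Check how each reaction changes W = P + 2·C + 2·A + Q + 2·G (weight of products minus weight of reactants):
R1: C -> A: (2·1) − (2·1) = 2 − 2 = 0
R2: A -> C: (2·1) − (2·1) = 2 − 2 = 0
R3: C -> 2 Q: (1·2) − (2·1) = 2 − 2 = 0
R4: C + A -> 2 G: (2·2) − (2·1 + 2·1) = 4 − 4 = 0
R5: C -> G: (2·1) − (2·1) = 2 − 2 = 0
Every reaction leaves W unchanged, so W is conserved and no simulation is needed: W(T) = W(0) = 3 + 2·7 + 2·5 + 8 + 2·8 = 51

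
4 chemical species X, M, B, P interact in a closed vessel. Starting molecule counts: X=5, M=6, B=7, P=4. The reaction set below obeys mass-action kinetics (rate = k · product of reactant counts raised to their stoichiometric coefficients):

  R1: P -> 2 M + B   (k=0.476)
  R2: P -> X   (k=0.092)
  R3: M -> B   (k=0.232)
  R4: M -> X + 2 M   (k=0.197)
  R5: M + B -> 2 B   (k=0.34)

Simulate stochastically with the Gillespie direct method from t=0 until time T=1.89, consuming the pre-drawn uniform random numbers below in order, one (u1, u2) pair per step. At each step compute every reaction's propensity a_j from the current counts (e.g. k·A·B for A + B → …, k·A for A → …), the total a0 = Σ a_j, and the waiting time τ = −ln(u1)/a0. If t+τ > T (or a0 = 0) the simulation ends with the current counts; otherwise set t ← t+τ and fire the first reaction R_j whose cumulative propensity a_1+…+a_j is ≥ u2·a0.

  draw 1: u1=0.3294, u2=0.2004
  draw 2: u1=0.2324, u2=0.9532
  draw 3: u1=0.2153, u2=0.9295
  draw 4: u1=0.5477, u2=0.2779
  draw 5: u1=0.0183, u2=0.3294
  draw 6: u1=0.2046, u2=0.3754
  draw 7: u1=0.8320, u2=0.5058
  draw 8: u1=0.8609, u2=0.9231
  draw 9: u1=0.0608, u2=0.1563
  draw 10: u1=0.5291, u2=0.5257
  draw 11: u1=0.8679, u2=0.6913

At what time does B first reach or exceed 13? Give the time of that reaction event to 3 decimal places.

Threshold first reached at t = 0.579

t=0.000: X=5 M=6 B=7 P=4
Draw 1: a1=1.904, a2=0.368, a3=1.392, a4=1.182, a5=14.280, a0=19.126; τ=−ln(0.3294)/19.126=0.058 → t=0.058; u2·a0=0.2004·19.126=3.833; a1+…+a3=3.664 < 3.833 ≤ a1+…+a4=4.846 → R4 fires; X=6 M=7 B=7 P=4
Draw 2: a1=1.904, a2=0.368, a3=1.624, a4=1.379, a5=16.660, a0=21.935; τ=−ln(0.2324)/21.935=0.067 → t=0.125; u2·a0=0.9532·21.935=20.908; a1+…+a4=5.275 < 20.908 ≤ a1+…+a5=21.935 → R5 fires; X=6 M=6 B=8 P=4
Draw 3: a1=1.904, a2=0.368, a3=1.392, a4=1.182, a5=16.320, a0=21.166; τ=−ln(0.2153)/21.166=0.073 → t=0.197; u2·a0=0.9295·21.166=19.674; a1+…+a4=4.846 < 19.674 ≤ a1+…+a5=21.166 → R5 fires; X=6 M=5 B=9 P=4
Draw 4: a1=1.904, a2=0.368, a3=1.160, a4=0.985, a5=15.300, a0=19.717; τ=−ln(0.5477)/19.717=0.031 → t=0.228; u2·a0=0.2779·19.717=5.479; a1+…+a4=4.417 < 5.479 ≤ a1+…+a5=19.717 → R5 fires; X=6 M=4 B=10 P=4
Draw 5: a1=1.904, a2=0.368, a3=0.928, a4=0.788, a5=13.600, a0=17.588; τ=−ln(0.0183)/17.588=0.227 → t=0.455; u2·a0=0.3294·17.588=5.793; a1+…+a4=3.988 < 5.793 ≤ a1+…+a5=17.588 → R5 fires; X=6 M=3 B=11 P=4
Draw 6: a1=1.904, a2=0.368, a3=0.696, a4=0.591, a5=11.220, a0=14.779; τ=−ln(0.2046)/14.779=0.107 → t=0.563; u2·a0=0.3754·14.779=5.548; a1+…+a4=3.559 < 5.548 ≤ a1+…+a5=14.779 → R5 fires; X=6 M=2 B=12 P=4
Draw 7: a1=1.904, a2=0.368, a3=0.464, a4=0.394, a5=8.160, a0=11.290; τ=−ln(0.8320)/11.290=0.016 → t=0.579; u2·a0=0.5058·11.290=5.710; a1+…+a4=3.130 < 5.710 ≤ a1+…+a5=11.290 → R5 fires; X=6 M=1 B=13 P=4
Draw 8: a1=1.904, a2=0.368, a3=0.232, a4=0.197, a5=4.420, a0=7.121; τ=−ln(0.8609)/7.121=0.021 → t=0.600; u2·a0=0.9231·7.121=6.573; a1+…+a4=2.701 < 6.573 ≤ a1+…+a5=7.121 → R5 fires; X=6 M=0 B=14 P=4
Draw 9: a1=1.904, a2=0.368, a3=0.000, a4=0.000, a5=0.000, a0=2.272; τ=−ln(0.0608)/2.272=1.232 → t=1.832; u2·a0=0.1563·2.272=0.355 ≤ a1=1.904 → R1 fires; X=6 M=2 B=15 P=3
Draw 10: a1=1.428, a2=0.276, a3=0.464, a4=0.394, a5=10.200, a0=12.762; τ=−ln(0.5291)/12.762=0.050 → t=1.882; u2·a0=0.5257·12.762=6.709; a1+…+a4=2.562 < 6.709 ≤ a1+…+a5=12.762 → R5 fires; X=6 M=1 B=16 P=3
Draw 11: a1=1.428, a2=0.276, a3=0.232, a4=0.197, a5=5.440, a0=7.573; τ=−ln(0.8679)/7.573=0.019 → t=1.901 > T=1.89: stop.
B first becomes ≥ 13 when it reaches 13 at the event at t=0.579.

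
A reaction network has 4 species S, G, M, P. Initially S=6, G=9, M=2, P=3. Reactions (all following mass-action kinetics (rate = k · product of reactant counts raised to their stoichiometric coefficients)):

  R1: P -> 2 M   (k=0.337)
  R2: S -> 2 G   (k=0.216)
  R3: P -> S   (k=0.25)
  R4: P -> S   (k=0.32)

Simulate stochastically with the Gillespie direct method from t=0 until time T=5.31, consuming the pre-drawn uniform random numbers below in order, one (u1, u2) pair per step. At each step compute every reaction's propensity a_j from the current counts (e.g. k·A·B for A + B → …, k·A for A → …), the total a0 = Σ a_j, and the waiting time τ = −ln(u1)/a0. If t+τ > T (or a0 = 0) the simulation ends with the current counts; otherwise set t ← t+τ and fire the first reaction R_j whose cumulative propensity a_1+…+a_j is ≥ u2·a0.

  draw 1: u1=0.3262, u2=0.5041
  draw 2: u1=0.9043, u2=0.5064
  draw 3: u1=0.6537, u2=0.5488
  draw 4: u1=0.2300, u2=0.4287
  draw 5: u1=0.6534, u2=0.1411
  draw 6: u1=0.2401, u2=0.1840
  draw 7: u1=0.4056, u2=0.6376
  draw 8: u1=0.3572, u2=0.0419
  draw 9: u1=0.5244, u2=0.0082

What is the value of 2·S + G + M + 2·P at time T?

Check how each reaction changes W = 2·S + G + M + 2·P (weight of products minus weight of reactants):
R1: P -> 2 M: (1·2) − (2·1) = 2 − 2 = 0
R2: S -> 2 G: (1·2) − (2·1) = 2 − 2 = 0
R3: P -> S: (2·1) − (2·1) = 2 − 2 = 0
R4: P -> S: (2·1) − (2·1) = 2 − 2 = 0
Every reaction leaves W unchanged, so W is conserved and no simulation is needed: W(T) = W(0) = 2·6 + 9 + 2 + 2·3 = 29

Value at T = 29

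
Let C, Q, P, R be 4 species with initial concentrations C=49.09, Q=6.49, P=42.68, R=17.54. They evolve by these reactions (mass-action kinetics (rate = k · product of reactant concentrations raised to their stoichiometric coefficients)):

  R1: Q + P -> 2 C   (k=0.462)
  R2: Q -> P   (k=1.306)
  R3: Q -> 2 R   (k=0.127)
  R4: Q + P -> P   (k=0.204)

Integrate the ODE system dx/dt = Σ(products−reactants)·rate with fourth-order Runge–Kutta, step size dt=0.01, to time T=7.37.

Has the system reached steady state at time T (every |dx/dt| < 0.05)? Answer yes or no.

Steady state at T: yes

RK4 with dt=0.01: 737 steps to T=7.37. Trajectory (selected grid times):
t=0.00: C=49.09 Q=6.49 P=42.68 R=17.54
t=0.82: C=57.64 Q=0.00 P=38.70 R=17.60
t=1.64: C=57.64 Q=0.00 P=38.70 R=17.60
t=2.46: C=57.64 Q=0.00 P=38.70 R=17.60
t=3.28: C=57.64 Q=0.00 P=38.70 R=17.60
t=4.09: C=57.64 Q=0.00 P=38.70 R=17.60
t=4.91: C=57.64 Q=0.00 P=38.70 R=17.60
t=5.73: C=57.64 Q=0.00 P=38.70 R=17.60
t=6.55: C=57.64 Q=0.00 P=38.70 R=17.60
t=7.37: C=57.64 Q=0.00 P=38.70 R=17.60
Rates at T: R1=0.0000, R2=0.0000, R3=0.0000, R4=0.0000
dx/dt at T (Σ net stoichiometry × rate): C=+0.0000, Q=-0.0000, P=-0.0000, R=+0.0000
Largest |dx/dt| is |+0.0000| (C) < 0.05 → steady.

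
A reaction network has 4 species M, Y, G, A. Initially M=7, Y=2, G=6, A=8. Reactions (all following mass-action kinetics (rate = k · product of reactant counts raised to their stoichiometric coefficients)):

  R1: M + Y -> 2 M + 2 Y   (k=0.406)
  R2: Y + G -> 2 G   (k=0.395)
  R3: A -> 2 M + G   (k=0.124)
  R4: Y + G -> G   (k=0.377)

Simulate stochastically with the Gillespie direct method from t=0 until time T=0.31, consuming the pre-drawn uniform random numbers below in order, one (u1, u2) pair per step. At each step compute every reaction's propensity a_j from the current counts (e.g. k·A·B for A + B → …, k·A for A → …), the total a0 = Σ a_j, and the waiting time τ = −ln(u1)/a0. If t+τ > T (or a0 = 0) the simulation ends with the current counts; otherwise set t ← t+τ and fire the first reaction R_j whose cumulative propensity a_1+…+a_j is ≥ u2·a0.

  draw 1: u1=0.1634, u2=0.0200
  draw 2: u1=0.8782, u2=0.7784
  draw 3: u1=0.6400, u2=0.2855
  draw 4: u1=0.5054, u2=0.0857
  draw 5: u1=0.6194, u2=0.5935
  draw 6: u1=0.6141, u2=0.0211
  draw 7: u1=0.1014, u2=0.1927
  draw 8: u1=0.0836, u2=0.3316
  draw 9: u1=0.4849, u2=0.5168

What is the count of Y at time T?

t=0.000: M=7 Y=2 G=6 A=8
Draw 1: a1=5.684, a2=4.740, a3=0.992, a4=4.524, a0=15.940; τ=−ln(0.1634)/15.940=0.114 → t=0.114; u2·a0=0.0200·15.940=0.319 ≤ a1=5.684 → R1 fires; M=8 Y=3 G=6 A=8
Draw 2: a1=9.744, a2=7.110, a3=0.992, a4=6.786, a0=24.632; τ=−ln(0.8782)/24.632=0.005 → t=0.119; u2·a0=0.7784·24.632=19.174; a1+…+a3=17.846 < 19.174 ≤ a1+…+a4=24.632 → R4 fires; M=8 Y=2 G=6 A=8
Draw 3: a1=6.496, a2=4.740, a3=0.992, a4=4.524, a0=16.752; τ=−ln(0.6400)/16.752=0.027 → t=0.146; u2·a0=0.2855·16.752=4.783 ≤ a1=6.496 → R1 fires; M=9 Y=3 G=6 A=8
Draw 4: a1=10.962, a2=7.110, a3=0.992, a4=6.786, a0=25.850; τ=−ln(0.5054)/25.850=0.026 → t=0.172; u2·a0=0.0857·25.850=2.215 ≤ a1=10.962 → R1 fires; M=10 Y=4 G=6 A=8
Draw 5: a1=16.240, a2=9.480, a3=0.992, a4=9.048, a0=35.760; τ=−ln(0.6194)/35.760=0.013 → t=0.185; u2·a0=0.5935·35.760=21.224; a1=16.240 < 21.224 ≤ a1+a2=25.720 → R2 fires; M=10 Y=3 G=7 A=8
Draw 6: a1=12.180, a2=8.295, a3=0.992, a4=7.917, a0=29.384; τ=−ln(0.6141)/29.384=0.017 → t=0.202; u2·a0=0.0211·29.384=0.620 ≤ a1=12.180 → R1 fires; M=11 Y=4 G=7 A=8
Draw 7: a1=17.864, a2=11.060, a3=0.992, a4=10.556, a0=40.472; τ=−ln(0.1014)/40.472=0.057 → t=0.258; u2·a0=0.1927·40.472=7.799 ≤ a1=17.864 → R1 fires; M=12 Y=5 G=7 A=8
Draw 8: a1=24.360, a2=13.825, a3=0.992, a4=13.195, a0=52.372; τ=−ln(0.0836)/52.372=0.047 → t=0.306; u2·a0=0.3316·52.372=17.367 ≤ a1=24.360 → R1 fires; M=13 Y=6 G=7 A=8
Draw 9: a1=31.668, a2=16.590, a3=0.992, a4=15.834, a0=65.084; τ=−ln(0.4849)/65.084=0.011 → t=0.317 > T=0.31: stop.
Read off Y at T=0.31: 6

Y at T = 6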